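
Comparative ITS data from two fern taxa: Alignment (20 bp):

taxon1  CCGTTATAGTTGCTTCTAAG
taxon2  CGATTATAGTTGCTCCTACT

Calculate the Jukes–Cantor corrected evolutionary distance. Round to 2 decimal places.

The sequences differ at 5 of 20 sites (2, 3, 15, 19, 20), so p = 5/20 = 0.25.
d = −(3/4) ln(1 − 4p/3) = −0.75 ln(1 − 0.333333) = −0.75 ln(0.666667)
  = −0.75 × (-0.405465) = 0.304099 substitutions/site.

0.30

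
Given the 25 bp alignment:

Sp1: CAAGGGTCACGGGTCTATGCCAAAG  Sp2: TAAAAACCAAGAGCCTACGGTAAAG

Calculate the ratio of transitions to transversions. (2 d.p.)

Transitions are A↔G and C↔T; transversions are all other mismatches.
Transitions: 9. Transversions: 2.
R = 9/2 = 4.50.

4.50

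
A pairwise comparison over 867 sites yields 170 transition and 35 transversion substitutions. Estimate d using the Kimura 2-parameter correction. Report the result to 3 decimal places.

0.304

P = 170/867 ≈ 0.196078 and Q = 35/867 ≈ 0.040369.
Under the Kimura two-parameter model, d = −½ ln(1 − 2P − Q) − ¼ ln(1 − 2Q).
1 − 2P − Q = 0.567475, giving −½ ln(0.567475) = 0.283279.
1 − 2Q = 0.919262, giving −¼ ln(0.919262) = 0.021046.
d = 0.283279 + 0.021046 = 0.304325.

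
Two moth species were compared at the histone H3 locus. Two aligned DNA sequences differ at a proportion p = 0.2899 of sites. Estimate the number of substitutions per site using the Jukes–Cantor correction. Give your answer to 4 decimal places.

0.3665

d = −(3/4) ln(1 − 4p/3) = −0.75 ln(1 − 0.386533) = −0.75 ln(0.613467)
  = −0.75 × (-0.488629) = 0.366472 substitutions/site.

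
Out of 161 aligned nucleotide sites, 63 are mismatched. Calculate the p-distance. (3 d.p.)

p = 63/161 = 0.391304… ≈ 0.391 (to 3 d.p.).

0.391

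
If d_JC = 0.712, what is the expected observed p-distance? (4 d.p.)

0.4598

p = (3/4)(1 − e^(−4d/3)) = 0.75 × (1 − e^(-0.949333)) = 0.75 × (1 − 0.386999) = 0.459751.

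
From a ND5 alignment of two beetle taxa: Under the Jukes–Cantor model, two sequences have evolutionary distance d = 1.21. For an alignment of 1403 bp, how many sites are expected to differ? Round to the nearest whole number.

843

Invert JC69: p = (3/4)(1 − e^(−4d/3)) = 0.75 × (1 − e^(-1.613333)) = 0.75 × (1 − 0.199222) = 0.600584.
Expected differing sites = pL ≈ 0.600584 × 1403 = 842.619352 ≈ 843.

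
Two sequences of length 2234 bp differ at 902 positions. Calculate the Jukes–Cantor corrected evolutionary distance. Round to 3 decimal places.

p = 902/2234 ≈ 0.40376.
d = −(3/4) ln(1 − 4p/3) = −0.75 ln(1 − 0.538347) = −0.75 ln(0.461653)
  = −0.75 × (-0.772942) = 0.579707 substitutions/site.

0.580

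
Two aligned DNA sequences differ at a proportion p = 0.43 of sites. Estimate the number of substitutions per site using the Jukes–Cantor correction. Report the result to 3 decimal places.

0.639

d = −(3/4) ln(1 − 4p/3) = −0.75 ln(1 − 0.573333) = −0.75 ln(0.426667)
  = −0.75 × (-0.851751) = 0.638813 substitutions/site.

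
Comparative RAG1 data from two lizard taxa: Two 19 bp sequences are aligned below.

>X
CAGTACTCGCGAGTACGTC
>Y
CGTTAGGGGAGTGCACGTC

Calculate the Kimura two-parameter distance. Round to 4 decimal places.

0.6232

Of 19 sites, 2 differences are transitions and 6 are transversions, so P = 2/19 ≈ 0.105263 and Q = 6/19 ≈ 0.315789.
Under the Kimura two-parameter model, d = −½ ln(1 − 2P − Q) − ¼ ln(1 − 2Q).
1 − 2P − Q = 0.473685, giving −½ ln(0.473685) = 0.373606.
1 − 2Q = 0.368422, giving −¼ ln(0.368422) = 0.249632.
d = 0.373606 + 0.249632 = 0.623238.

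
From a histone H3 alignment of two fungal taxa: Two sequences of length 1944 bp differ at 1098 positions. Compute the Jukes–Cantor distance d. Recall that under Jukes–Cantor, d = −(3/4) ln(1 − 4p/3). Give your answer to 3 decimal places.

p = 1098/1944 ≈ 0.564815.
d = −(3/4) ln(1 − 4p/3) = −0.75 ln(1 − 0.753087) = −0.75 ln(0.246913)
  = −0.75 × (-1.398719) = 1.049039 substitutions/site.

1.049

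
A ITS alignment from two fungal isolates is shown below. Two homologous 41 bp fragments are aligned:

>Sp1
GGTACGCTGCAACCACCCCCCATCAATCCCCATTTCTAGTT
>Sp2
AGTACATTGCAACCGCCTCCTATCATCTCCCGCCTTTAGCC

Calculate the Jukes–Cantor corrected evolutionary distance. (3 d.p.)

The sequences differ at 15 of 41 sites, so p = 15/41 ≈ 0.365854.
d = −(3/4) ln(1 − 4p/3) = −0.75 ln(1 − 0.487805) = −0.75 ln(0.512195)
  = −0.75 × (-0.669050) = 0.501788 substitutions/site.

0.502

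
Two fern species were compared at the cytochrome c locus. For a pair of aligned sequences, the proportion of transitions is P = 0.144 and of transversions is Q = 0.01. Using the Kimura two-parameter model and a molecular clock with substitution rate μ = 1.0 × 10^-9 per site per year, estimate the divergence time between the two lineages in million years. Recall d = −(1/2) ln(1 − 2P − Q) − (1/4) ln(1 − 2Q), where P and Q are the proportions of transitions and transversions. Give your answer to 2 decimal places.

Under the Kimura two-parameter model, d = −½ ln(1 − 2P − Q) − ¼ ln(1 − 2Q).
1 − 2P − Q = 0.702, giving −½ ln(0.702) = 0.176911.
1 − 2Q = 0.98, giving −¼ ln(0.98) = 0.005051.
d = 0.176911 + 0.005051 = 0.181962.
Under a molecular clock d = 2μt, so t = d/(2μ) = 0.181962 / (2 × 1.0 × 10^-9) = 90.98 million years.

90.98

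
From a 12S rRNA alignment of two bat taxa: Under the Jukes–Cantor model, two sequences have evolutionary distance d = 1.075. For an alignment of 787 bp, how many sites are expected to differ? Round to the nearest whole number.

449

Invert JC69: p = (3/4)(1 − e^(−4d/3)) = 0.75 × (1 − e^(-1.433333)) = 0.75 × (1 − 0.238513) = 0.571115.
Expected differing sites = pL ≈ 0.571115 × 787 = 449.467505 ≈ 449.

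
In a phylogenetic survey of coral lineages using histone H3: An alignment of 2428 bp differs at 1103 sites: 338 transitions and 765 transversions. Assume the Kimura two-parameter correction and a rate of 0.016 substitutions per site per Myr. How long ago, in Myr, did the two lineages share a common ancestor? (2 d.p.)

P = 338/2428 ≈ 0.139209 and Q = 765/2428 ≈ 0.315074.
Under the Kimura two-parameter model, d = −½ ln(1 − 2P − Q) − ¼ ln(1 − 2Q).
1 − 2P − Q = 0.406508, giving −½ ln(0.406508) = 0.450076.
1 − 2Q = 0.369852, giving −¼ ln(0.369852) = 0.248663.
d = 0.450076 + 0.248663 = 0.698739.
Under a molecular clock d = 2μt, so t = d/(2μ) = 0.698739 / (2 × 0.016) = 21.84 Myr.

21.84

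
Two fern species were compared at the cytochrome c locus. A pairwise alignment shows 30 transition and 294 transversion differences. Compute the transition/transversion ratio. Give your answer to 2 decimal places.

R = 30/294 = 0.102040… ≈ 0.10 (to 2 d.p.).

0.10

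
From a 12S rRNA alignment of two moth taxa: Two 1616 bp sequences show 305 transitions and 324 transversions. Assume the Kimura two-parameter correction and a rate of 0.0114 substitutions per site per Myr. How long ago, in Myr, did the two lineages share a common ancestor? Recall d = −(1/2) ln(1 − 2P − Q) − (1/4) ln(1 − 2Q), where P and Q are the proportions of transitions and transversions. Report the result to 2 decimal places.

P = 305/1616 ≈ 0.188738 and Q = 324/1616 ≈ 0.200495.
Under the Kimura two-parameter model, d = −½ ln(1 − 2P − Q) − ¼ ln(1 − 2Q).
1 − 2P − Q = 0.422029, giving −½ ln(0.422029) = 0.431341.
1 − 2Q = 0.59901, giving −¼ ln(0.59901) = 0.128119.
d = 0.431341 + 0.128119 = 0.559460.
Under a molecular clock d = 2μt, so t = d/(2μ) = 0.559460 / (2 × 0.0114) = 24.54 Myr.

24.54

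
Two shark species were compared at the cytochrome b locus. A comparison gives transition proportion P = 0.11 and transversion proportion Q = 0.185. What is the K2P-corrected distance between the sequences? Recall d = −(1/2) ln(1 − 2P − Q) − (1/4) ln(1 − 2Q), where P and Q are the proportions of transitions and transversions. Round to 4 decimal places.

0.3751

Under the Kimura two-parameter model, d = −½ ln(1 − 2P − Q) − ¼ ln(1 − 2Q).
1 − 2P − Q = 0.595, giving −½ ln(0.595) = 0.259597.
1 − 2Q = 0.63, giving −¼ ln(0.63) = 0.115509.
d = 0.259597 + 0.115509 = 0.375106.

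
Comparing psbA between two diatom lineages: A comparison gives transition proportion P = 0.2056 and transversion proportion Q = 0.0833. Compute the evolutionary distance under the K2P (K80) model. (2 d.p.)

Under the Kimura two-parameter model, d = −½ ln(1 − 2P − Q) − ¼ ln(1 − 2Q).
1 − 2P − Q = 0.5055, giving −½ ln(0.5055) = 0.341104.
1 − 2Q = 0.8334, giving −¼ ln(0.8334) = 0.045560.
d = 0.341104 + 0.045560 = 0.386664.

0.39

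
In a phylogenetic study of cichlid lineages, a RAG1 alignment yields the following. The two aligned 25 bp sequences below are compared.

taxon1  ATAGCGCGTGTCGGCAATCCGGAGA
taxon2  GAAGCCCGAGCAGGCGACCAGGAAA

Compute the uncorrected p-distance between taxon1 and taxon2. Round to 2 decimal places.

The sequences differ at 10 of 25 positions (sites 1, 2, 6, 9, 11, 12, 16, 18, 20, 24).
p = 10/25 = 0.40.

0.40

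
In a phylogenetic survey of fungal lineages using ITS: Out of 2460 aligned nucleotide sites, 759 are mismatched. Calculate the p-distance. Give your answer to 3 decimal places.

p = 759/2460 = 0.308536… ≈ 0.309 (to 3 d.p.).

0.309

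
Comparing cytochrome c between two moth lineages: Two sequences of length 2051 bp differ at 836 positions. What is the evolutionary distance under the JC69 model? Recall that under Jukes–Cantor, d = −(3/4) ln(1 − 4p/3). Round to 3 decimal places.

p = 836/2051 ≈ 0.407606.
d = −(3/4) ln(1 − 4p/3) = −0.75 ln(1 − 0.543475) = −0.75 ln(0.456525)
  = −0.75 × (-0.784112) = 0.588084 substitutions/site.

0.588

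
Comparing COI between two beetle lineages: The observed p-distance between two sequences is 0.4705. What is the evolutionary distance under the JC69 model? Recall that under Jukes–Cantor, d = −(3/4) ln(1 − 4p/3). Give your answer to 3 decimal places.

0.740

d = −(3/4) ln(1 − 4p/3) = −0.75 ln(1 − 0.627333) = −0.75 ln(0.372667)
  = −0.75 × (-0.987070) = 0.740303 substitutions/site.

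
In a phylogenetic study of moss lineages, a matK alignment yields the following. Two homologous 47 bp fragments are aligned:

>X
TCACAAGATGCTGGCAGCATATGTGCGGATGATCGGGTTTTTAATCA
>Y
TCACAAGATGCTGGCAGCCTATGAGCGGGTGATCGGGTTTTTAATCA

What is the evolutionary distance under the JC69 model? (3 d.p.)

The sequences differ at 3 of 47 sites (19, 24, 29), so p = 3/47 ≈ 0.06383.
d = −(3/4) ln(1 − 4p/3) = −0.75 ln(1 − 0.085107) = −0.75 ln(0.914893)
  = −0.75 × (-0.088948) = 0.066711 substitutions/site.

0.067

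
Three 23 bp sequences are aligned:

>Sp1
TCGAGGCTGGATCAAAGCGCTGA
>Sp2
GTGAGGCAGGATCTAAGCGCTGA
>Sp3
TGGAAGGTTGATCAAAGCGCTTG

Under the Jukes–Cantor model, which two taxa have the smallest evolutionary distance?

Sp1 and Sp2

Sp1–Sp2: 4/23 differ, p = 0.174, d = 0.198.
Sp1–Sp3: 6/23 differ, p = 0.261, d = 0.321.
Sp2–Sp3: 9/23 differ, p = 0.391, d = 0.553.
The smallest distance is between Sp1 and Sp2.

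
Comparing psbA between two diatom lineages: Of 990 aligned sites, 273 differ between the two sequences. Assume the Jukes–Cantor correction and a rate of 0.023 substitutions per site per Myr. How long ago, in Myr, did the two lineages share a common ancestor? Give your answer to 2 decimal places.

p = 273/990 ≈ 0.275758.
d = −(3/4) ln(1 − 4p/3) = −0.75 ln(1 − 0.367677) = −0.75 ln(0.632323)
  = −0.75 × (-0.458355) = 0.343766 substitutions/site.
Under a molecular clock d = 2μt, so t = d/(2μ) = 0.343766 / (2 × 0.023) = 7.47 Myr.

7.47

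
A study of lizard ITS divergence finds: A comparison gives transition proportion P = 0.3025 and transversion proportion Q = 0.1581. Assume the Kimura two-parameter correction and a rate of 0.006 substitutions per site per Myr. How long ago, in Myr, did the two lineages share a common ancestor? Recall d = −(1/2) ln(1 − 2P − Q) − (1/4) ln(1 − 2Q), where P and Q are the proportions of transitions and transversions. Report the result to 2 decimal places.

Under the Kimura two-parameter model, d = −½ ln(1 − 2P − Q) − ¼ ln(1 − 2Q).
1 − 2P − Q = 0.2369, giving −½ ln(0.2369) = 0.720059.
1 − 2Q = 0.6838, giving −¼ ln(0.6838) = 0.095022.
d = 0.720059 + 0.095022 = 0.815081.
Under a molecular clock d = 2μt, so t = d/(2μ) = 0.815081 / (2 × 0.006) = 67.92 Myr.

67.92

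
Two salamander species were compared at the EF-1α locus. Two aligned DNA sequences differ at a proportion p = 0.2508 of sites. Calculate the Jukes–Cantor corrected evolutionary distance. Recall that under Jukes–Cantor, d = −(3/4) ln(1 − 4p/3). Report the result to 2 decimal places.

d = −(3/4) ln(1 − 4p/3) = −0.75 ln(1 − 0.3344) = −0.75 ln(0.6656)
  = −0.75 × (-0.407066) = 0.305300 substitutions/site.

0.31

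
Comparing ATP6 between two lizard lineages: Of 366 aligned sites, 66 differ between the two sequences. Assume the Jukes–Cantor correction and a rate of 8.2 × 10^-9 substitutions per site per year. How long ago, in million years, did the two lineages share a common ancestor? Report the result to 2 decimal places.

p = 66/366 ≈ 0.180328.
d = −(3/4) ln(1 − 4p/3) = −0.75 ln(1 − 0.240437) = −0.75 ln(0.759563)
  = −0.75 × (-0.275012) = 0.206259 substitutions/site.
Under a molecular clock d = 2μt, so t = d/(2μ) = 0.206259 / (2 × 8.2 × 10^-9) = 12.58 million years.

12.58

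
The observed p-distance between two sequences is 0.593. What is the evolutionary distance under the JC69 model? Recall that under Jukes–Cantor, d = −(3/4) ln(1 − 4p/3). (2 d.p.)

1.17

d = −(3/4) ln(1 − 4p/3) = −0.75 ln(1 − 0.790667) = −0.75 ln(0.209333)
  = −0.75 × (-1.563829) = 1.172872 substitutions/site.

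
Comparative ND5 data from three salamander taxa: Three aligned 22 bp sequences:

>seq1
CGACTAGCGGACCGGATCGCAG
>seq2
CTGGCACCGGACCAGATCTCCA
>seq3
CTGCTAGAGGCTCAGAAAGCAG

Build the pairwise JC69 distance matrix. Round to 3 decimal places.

seq1–seq2: 9/22 sites differ → p ≈ 0.409091, d = −0.75 ln(1 − 0.545455) = 0.591344 ≈ 0.591.
seq1–seq3: 8/22 sites differ → p ≈ 0.363636, d = −0.75 ln(1 − 0.484848) = 0.497470 ≈ 0.497.
seq2–seq3: 11/22 sites differ → p = 0.5, d = −0.75 ln(1 − 0.666667) = 0.823960 ≈ 0.824.

d(seq1,seq2) = 0.591, d(seq1,seq3) = 0.497, d(seq2,seq3) = 0.824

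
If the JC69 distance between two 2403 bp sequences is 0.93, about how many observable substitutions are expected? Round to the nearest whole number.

1281

Invert JC69: p = (3/4)(1 − e^(−4d/3)) = 0.75 × (1 − e^(-1.24)) = 0.75 × (1 − 0.289384) = 0.532962.
Expected differing sites = pL ≈ 0.532962 × 2403 = 1280.707686 ≈ 1281.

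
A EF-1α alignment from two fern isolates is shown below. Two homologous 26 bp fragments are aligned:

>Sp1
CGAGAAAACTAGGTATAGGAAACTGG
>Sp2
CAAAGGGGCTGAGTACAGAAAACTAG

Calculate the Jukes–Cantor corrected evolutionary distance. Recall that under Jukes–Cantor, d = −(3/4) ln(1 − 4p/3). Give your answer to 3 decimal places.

0.623

The sequences differ at 11 of 26 sites, so p = 11/26 ≈ 0.423077.
d = −(3/4) ln(1 − 4p/3) = −0.75 ln(1 − 0.564103) = −0.75 ln(0.435897)
  = −0.75 × (-0.830349) = 0.622762 substitutions/site.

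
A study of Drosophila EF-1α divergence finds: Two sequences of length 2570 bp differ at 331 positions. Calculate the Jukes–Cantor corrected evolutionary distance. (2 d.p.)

0.14

p = 331/2570 ≈ 0.128794.
d = −(3/4) ln(1 − 4p/3) = −0.75 ln(1 − 0.171725) = −0.75 ln(0.828275)
  = −0.75 × (-0.188410) = 0.141308 substitutions/site.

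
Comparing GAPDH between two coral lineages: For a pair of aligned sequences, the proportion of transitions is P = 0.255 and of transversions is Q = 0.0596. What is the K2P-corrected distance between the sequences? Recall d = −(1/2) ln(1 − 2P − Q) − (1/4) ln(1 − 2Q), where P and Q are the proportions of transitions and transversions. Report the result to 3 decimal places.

Under the Kimura two-parameter model, d = −½ ln(1 − 2P − Q) − ¼ ln(1 − 2Q).
1 − 2P − Q = 0.4304, giving −½ ln(0.4304) = 0.421520.
1 − 2Q = 0.8808, giving −¼ ln(0.8808) = 0.031731.
d = 0.421520 + 0.031731 = 0.453251.

0.453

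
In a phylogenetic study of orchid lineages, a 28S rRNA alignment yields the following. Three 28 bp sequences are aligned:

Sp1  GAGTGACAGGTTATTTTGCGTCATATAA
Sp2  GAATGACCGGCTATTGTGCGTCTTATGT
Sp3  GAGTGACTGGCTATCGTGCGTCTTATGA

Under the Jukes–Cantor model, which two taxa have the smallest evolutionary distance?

Sp1–Sp2: 7/28 differ, p = 0.250, d = 0.304.
Sp1–Sp3: 6/28 differ, p = 0.214, d = 0.252.
Sp2–Sp3: 4/28 differ, p = 0.143, d = 0.158.
The smallest distance is between Sp2 and Sp3.

Sp2 and Sp3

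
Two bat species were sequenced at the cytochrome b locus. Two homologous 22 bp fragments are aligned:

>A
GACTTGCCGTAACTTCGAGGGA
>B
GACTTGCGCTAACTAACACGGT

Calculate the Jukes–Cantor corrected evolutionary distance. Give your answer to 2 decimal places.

The sequences differ at 7 of 22 sites (8, 9, 15, 16, 17, 19, 22), so p = 7/22 ≈ 0.318182.
d = −(3/4) ln(1 − 4p/3) = −0.75 ln(1 − 0.424243) = −0.75 ln(0.575757)
  = −0.75 × (-0.552070) = 0.414053 substitutions/site.

0.41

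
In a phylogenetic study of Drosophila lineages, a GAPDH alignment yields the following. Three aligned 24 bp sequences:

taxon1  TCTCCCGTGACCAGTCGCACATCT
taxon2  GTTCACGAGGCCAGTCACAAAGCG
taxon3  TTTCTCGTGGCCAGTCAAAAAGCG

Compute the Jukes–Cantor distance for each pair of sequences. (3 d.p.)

d(taxon1,taxon2) = 0.520, d(taxon1,taxon3) = 0.441, d(taxon2,taxon3) = 0.188

taxon1–taxon2: 9/24 sites differ → p = 0.375, d = −0.75 ln(1 − 0.5) = 0.519860 ≈ 0.520.
taxon1–taxon3: 8/24 sites differ → p ≈ 0.333333, d = −0.75 ln(1 − 0.444444) = 0.440839 ≈ 0.441.
taxon2–taxon3: 4/24 sites differ → p ≈ 0.166667, d = −0.75 ln(1 − 0.222223) = 0.188487 ≈ 0.188.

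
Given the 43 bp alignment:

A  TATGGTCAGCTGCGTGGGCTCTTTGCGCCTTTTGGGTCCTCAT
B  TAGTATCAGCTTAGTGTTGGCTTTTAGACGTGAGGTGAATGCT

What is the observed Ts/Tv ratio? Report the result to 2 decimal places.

0.05

Transitions are A↔G and C↔T; transversions are all other mismatches.
Transitions: 1. Transversions: 20.
R = 1/20 = 0.05.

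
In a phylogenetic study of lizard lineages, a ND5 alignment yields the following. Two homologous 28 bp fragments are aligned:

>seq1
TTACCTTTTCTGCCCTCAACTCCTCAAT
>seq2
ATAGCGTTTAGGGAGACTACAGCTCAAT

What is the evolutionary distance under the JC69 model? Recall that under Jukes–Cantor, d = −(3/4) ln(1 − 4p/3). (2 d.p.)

0.64

The sequences differ at 12 of 28 sites, so p = 12/28 ≈ 0.428571.
d = −(3/4) ln(1 − 4p/3) = −0.75 ln(1 − 0.571428) = −0.75 ln(0.428572)
  = −0.75 × (-0.847297) = 0.635473 substitutions/site.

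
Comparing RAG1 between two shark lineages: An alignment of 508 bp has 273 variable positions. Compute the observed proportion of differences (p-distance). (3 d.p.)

0.537

p = 273/508 = 0.537401… ≈ 0.537 (to 3 d.p.).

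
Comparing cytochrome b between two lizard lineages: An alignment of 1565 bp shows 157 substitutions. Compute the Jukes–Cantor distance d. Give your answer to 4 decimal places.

p = 157/1565 ≈ 0.100319.
d = −(3/4) ln(1 − 4p/3) = −0.75 ln(1 − 0.133759) = −0.75 ln(0.866241)
  = −0.75 × (-0.143592) = 0.107694 substitutions/site.

0.1077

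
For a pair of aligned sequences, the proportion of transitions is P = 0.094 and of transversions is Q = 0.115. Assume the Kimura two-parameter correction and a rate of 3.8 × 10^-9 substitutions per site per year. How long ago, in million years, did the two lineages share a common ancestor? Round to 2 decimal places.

32.35

Under the Kimura two-parameter model, d = −½ ln(1 − 2P − Q) − ¼ ln(1 − 2Q).
1 − 2P − Q = 0.697, giving −½ ln(0.697) = 0.180485.
1 − 2Q = 0.77, giving −¼ ln(0.77) = 0.065341.
d = 0.180485 + 0.065341 = 0.245826.
Under a molecular clock d = 2μt, so t = d/(2μ) = 0.245826 / (2 × 3.8 × 10^-9) = 32.35 million years.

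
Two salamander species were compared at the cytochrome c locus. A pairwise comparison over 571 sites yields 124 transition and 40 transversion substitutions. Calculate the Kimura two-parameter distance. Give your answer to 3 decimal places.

P = 124/571 ≈ 0.217163 and Q = 40/571 ≈ 0.070053.
Under the Kimura two-parameter model, d = −½ ln(1 − 2P − Q) − ¼ ln(1 − 2Q).
1 − 2P − Q = 0.495621, giving −½ ln(0.495621) = 0.350972.
1 − 2Q = 0.859894, giving −¼ ln(0.859894) = 0.037737.
d = 0.350972 + 0.037737 = 0.388709.

0.389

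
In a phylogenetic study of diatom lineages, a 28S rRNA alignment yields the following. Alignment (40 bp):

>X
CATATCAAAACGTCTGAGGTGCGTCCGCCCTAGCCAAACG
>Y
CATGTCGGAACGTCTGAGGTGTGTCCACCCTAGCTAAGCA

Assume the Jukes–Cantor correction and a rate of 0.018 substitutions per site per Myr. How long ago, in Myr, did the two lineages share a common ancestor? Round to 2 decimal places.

6.46

The sequences differ at 8 of 40 sites (4, 7, 8, 22, 27, 35, 38, 40), so p = 8/40 = 0.2.
d = −(3/4) ln(1 − 4p/3) = −0.75 ln(1 − 0.266667) = −0.75 ln(0.733333)
  = −0.75 × (-0.310155) = 0.232616 substitutions/site.
Under a molecular clock d = 2μt, so t = d/(2μ) = 0.232616 / (2 × 0.018) = 6.46 Myr.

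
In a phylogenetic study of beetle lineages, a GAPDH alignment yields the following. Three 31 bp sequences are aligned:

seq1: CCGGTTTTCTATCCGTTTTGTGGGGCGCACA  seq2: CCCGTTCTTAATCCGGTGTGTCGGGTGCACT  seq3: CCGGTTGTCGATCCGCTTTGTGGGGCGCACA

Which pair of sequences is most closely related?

seq1 and seq3

seq1–seq2: 9/31 differ, p = 0.290, d = 0.367.
seq1–seq3: 3/31 differ, p = 0.097, d = 0.104.
seq2–seq3: 9/31 differ, p = 0.290, d = 0.367.
The smallest distance is between seq1 and seq3.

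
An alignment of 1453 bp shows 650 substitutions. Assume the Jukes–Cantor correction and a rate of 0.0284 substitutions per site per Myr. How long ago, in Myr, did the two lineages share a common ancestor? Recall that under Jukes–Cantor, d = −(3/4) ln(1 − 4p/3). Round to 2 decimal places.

11.98

p = 650/1453 ≈ 0.44735.
d = −(3/4) ln(1 − 4p/3) = −0.75 ln(1 − 0.596467) = −0.75 ln(0.403533)
  = −0.75 × (-0.907497) = 0.680623 substitutions/site.
Under a molecular clock d = 2μt, so t = d/(2μ) = 0.680623 / (2 × 0.0284) = 11.98 Myr.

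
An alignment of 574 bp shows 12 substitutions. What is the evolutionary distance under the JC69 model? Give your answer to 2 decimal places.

0.02

p = 12/574 ≈ 0.020906.
d = −(3/4) ln(1 − 4p/3) = −0.75 ln(1 − 0.027875) = −0.75 ln(0.972125)
  = −0.75 × (-0.028271) = 0.021203 substitutions/site.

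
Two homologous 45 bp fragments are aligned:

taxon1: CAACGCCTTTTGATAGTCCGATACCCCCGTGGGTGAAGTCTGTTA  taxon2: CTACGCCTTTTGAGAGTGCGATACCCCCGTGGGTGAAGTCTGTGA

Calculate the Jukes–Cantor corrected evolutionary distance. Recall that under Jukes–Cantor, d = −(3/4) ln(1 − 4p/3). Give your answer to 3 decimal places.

0.095

The sequences differ at 4 of 45 sites (2, 14, 18, 44), so p = 4/45 ≈ 0.088889.
d = −(3/4) ln(1 − 4p/3) = −0.75 ln(1 − 0.118519) = −0.75 ln(0.881481)
  = −0.75 × (-0.126152) = 0.094614 substitutions/site.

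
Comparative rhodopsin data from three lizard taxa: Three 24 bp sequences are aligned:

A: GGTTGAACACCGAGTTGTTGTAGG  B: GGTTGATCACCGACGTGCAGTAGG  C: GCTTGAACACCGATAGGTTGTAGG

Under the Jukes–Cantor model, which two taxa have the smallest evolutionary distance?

A–B: 5/24 differ, p = 0.208, d = 0.244.
A–C: 4/24 differ, p = 0.167, d = 0.188.
B–C: 7/24 differ, p = 0.292, d = 0.369.
The smallest distance is between A and C.

A and C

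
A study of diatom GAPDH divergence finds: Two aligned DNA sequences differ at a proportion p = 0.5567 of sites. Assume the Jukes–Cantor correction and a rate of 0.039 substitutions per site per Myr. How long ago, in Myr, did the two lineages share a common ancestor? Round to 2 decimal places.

d = −(3/4) ln(1 − 4p/3) = −0.75 ln(1 − 0.742267) = −0.75 ln(0.257733)
  = −0.75 × (-1.355831) = 1.016873 substitutions/site.
Under a molecular clock d = 2μt, so t = d/(2μ) = 1.016873 / (2 × 0.039) = 13.04 Myr.

13.04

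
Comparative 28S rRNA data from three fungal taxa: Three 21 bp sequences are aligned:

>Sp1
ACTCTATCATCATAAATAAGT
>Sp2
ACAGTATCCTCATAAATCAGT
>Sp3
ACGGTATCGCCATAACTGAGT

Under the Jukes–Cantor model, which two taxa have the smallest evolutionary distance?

Sp1 and Sp2

Sp1–Sp2: 4/21 differ, p = 0.190, d = 0.220.
Sp1–Sp3: 6/21 differ, p = 0.286, d = 0.360.
Sp2–Sp3: 5/21 differ, p = 0.238, d = 0.286.
The smallest distance is between Sp1 and Sp2.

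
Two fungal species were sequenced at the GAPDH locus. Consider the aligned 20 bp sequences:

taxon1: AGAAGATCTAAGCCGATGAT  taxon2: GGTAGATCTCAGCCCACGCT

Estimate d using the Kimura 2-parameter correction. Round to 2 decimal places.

0.38

Of 20 sites, 2 differences are transitions and 4 are transversions, so P = 2/20 = 0.1 and Q = 4/20 = 0.2.
Under the Kimura two-parameter model, d = −½ ln(1 − 2P − Q) − ¼ ln(1 − 2Q).
1 − 2P − Q = 0.6, giving −½ ln(0.6) = 0.255413.
1 − 2Q = 0.6, giving −¼ ln(0.6) = 0.127706.
d = 0.255413 + 0.127706 = 0.383119.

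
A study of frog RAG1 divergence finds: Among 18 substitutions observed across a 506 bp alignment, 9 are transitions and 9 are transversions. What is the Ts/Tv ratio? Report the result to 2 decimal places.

R = 9/9 = 1.00.

1.00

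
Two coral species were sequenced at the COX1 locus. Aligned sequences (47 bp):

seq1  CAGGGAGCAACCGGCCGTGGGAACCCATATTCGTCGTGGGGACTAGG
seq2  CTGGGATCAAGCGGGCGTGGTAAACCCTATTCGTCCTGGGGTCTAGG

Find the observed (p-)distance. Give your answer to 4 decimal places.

0.1915

The sequences differ at 9 of 47 positions (sites 2, 7, 11, 15, 21, 24, 27, 36, 42).
p = 9/47 = 0.191489… ≈ 0.1915 (to 4 d.p.).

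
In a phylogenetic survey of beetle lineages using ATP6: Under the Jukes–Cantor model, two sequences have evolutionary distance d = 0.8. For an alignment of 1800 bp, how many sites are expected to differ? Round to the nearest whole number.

Invert JC69: p = (3/4)(1 − e^(−4d/3)) = 0.75 × (1 − e^(-1.066667)) = 0.75 × (1 − 0.344154) = 0.491885.
Expected differing sites = pL ≈ 0.491885 × 1800 = 885.393 ≈ 885.

885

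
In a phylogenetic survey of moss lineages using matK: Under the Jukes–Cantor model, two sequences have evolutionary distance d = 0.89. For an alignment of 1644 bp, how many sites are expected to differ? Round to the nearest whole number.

857

Invert JC69: p = (3/4)(1 − e^(−4d/3)) = 0.75 × (1 − e^(-1.186667)) = 0.75 × (1 − 0.305237) = 0.521072.
Expected differing sites = pL ≈ 0.521072 × 1644 = 856.642368 ≈ 857.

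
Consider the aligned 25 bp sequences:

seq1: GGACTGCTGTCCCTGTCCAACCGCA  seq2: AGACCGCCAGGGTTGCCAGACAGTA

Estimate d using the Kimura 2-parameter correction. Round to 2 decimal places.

Of 25 sites, 8 differences are transitions and 5 are transversions, so P = 8/25 = 0.32 and Q = 5/25 = 0.2.
Under the Kimura two-parameter model, d = −½ ln(1 − 2P − Q) − ¼ ln(1 − 2Q).
1 − 2P − Q = 0.16, giving −½ ln(0.16) = 0.916291.
1 − 2Q = 0.6, giving −¼ ln(0.6) = 0.127706.
d = 0.916291 + 0.127706 = 1.043997.

1.04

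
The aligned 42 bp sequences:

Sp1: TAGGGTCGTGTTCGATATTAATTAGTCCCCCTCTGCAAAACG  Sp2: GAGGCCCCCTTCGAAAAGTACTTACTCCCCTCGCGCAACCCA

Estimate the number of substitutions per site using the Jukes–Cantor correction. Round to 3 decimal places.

The sequences differ at 20 of 42 sites, so p = 20/42 ≈ 0.47619.
d = −(3/4) ln(1 − 4p/3) = −0.75 ln(1 − 0.63492) = −0.75 ln(0.36508)
  = −0.75 × (-1.007639) = 0.755729 substitutions/site.

0.756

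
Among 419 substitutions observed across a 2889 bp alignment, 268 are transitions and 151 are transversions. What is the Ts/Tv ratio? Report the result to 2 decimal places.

1.77

R = 268/151 = 1.774834… ≈ 1.77 (to 2 d.p.).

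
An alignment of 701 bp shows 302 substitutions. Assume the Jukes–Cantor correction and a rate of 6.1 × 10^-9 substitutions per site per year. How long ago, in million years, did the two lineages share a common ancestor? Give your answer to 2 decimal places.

p = 302/701 ≈ 0.430813.
d = −(3/4) ln(1 − 4p/3) = −0.75 ln(1 − 0.574417) = −0.75 ln(0.425583)
  = −0.75 × (-0.854295) = 0.640721 substitutions/site.
Under a molecular clock d = 2μt, so t = d/(2μ) = 0.640721 / (2 × 6.1 × 10^-9) = 52.52 million years.

52.52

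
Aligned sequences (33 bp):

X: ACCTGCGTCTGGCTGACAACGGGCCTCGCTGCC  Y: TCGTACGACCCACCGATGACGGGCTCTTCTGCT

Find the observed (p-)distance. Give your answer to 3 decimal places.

0.455

The sequences differ at 15 of 33 positions.
p = 15/33 = 0.454545… ≈ 0.455 (to 3 d.p.).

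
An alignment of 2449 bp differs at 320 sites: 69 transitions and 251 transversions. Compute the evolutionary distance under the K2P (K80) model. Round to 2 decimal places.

P = 69/2449 ≈ 0.028175 and Q = 251/2449 ≈ 0.102491.
Under the Kimura two-parameter model, d = −½ ln(1 − 2P − Q) − ¼ ln(1 − 2Q).
1 − 2P − Q = 0.841159, giving −½ ln(0.841159) = 0.086487.
1 − 2Q = 0.795018, giving −¼ ln(0.795018) = 0.057348.
d = 0.086487 + 0.057348 = 0.143835.

0.14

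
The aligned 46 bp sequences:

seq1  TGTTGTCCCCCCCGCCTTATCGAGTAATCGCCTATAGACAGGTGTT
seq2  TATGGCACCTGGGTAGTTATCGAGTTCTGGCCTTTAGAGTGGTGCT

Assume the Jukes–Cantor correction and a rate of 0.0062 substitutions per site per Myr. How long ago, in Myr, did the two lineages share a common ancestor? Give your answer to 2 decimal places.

The sequences differ at 18 of 46 sites, so p = 18/46 ≈ 0.391304.
d = −(3/4) ln(1 − 4p/3) = −0.75 ln(1 − 0.521739) = −0.75 ln(0.478261)
  = −0.75 × (-0.737599) = 0.553199 substitutions/site.
Under a molecular clock d = 2μt, so t = d/(2μ) = 0.553199 / (2 × 0.0062) = 44.61 Myr.

44.61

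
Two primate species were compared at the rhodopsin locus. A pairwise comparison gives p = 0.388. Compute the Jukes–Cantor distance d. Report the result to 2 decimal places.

d = −(3/4) ln(1 − 4p/3) = −0.75 ln(1 − 0.517333) = −0.75 ln(0.482667)
  = −0.75 × (-0.728428) = 0.546321 substitutions/site.

0.55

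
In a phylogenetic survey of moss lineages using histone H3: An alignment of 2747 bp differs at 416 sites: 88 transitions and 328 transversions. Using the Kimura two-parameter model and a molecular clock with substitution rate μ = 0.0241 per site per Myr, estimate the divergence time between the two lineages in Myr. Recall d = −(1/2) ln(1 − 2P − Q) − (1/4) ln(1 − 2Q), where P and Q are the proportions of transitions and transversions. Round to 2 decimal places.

P = 88/2747 ≈ 0.032035 and Q = 328/2747 ≈ 0.119403.
Under the Kimura two-parameter model, d = −½ ln(1 − 2P − Q) − ¼ ln(1 − 2Q).
1 − 2P − Q = 0.816527, giving −½ ln(0.816527) = 0.101348.
1 − 2Q = 0.761194, giving −¼ ln(0.761194) = 0.068217.
d = 0.101348 + 0.068217 = 0.169565.
Under a molecular clock d = 2μt, so t = d/(2μ) = 0.169565 / (2 × 0.0241) = 3.52 Myr.

3.52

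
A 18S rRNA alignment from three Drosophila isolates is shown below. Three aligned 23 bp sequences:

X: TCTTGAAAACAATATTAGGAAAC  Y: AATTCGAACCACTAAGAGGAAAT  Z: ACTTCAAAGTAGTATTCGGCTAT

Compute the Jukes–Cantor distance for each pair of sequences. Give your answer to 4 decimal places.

d(X,Y) = 0.5532, d(X,Z) = 0.5532, d(Y,Z) = 0.6501

X–Y: 9/23 sites differ → p ≈ 0.391304, d = −0.75 ln(1 − 0.521739) = 0.553199 ≈ 0.5532.
X–Z: 9/23 sites differ → p ≈ 0.391304, d = −0.75 ln(1 − 0.521739) = 0.553199 ≈ 0.5532.
Y–Z: 10/23 sites differ → p ≈ 0.434783, d = −0.75 ln(1 − 0.579711) = 0.650110 ≈ 0.6501.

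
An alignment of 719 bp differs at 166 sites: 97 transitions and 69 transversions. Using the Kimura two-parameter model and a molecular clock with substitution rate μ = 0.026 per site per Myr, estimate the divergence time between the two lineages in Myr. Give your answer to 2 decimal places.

P = 97/719 ≈ 0.13491 and Q = 69/719 ≈ 0.095967.
Under the Kimura two-parameter model, d = −½ ln(1 − 2P − Q) − ¼ ln(1 − 2Q).
1 − 2P − Q = 0.634213, giving −½ ln(0.634213) = 0.227685.
1 − 2Q = 0.808066, giving −¼ ln(0.808066) = 0.053278.
d = 0.227685 + 0.053278 = 0.280963.
Under a molecular clock d = 2μt, so t = d/(2μ) = 0.280963 / (2 × 0.026) = 5.40 Myr.

5.40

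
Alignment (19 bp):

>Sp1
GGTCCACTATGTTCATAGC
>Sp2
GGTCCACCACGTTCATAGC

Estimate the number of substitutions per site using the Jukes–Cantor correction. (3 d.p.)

0.113

The sequences differ at 2 of 19 sites (8, 10), so p = 2/19 ≈ 0.105263.
d = −(3/4) ln(1 − 4p/3) = −0.75 ln(1 − 0.140351) = −0.75 ln(0.859649)
  = −0.75 × (-0.151231) = 0.113423 substitutions/site.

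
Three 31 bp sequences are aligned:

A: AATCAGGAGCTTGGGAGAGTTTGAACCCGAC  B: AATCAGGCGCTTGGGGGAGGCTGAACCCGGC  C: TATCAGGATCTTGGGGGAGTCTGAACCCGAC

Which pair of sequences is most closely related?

A–B: 5/31 differ, p = 0.161, d = 0.182.
A–C: 4/31 differ, p = 0.129, d = 0.142.
B–C: 5/31 differ, p = 0.161, d = 0.182.
The smallest distance is between A and C.

A and C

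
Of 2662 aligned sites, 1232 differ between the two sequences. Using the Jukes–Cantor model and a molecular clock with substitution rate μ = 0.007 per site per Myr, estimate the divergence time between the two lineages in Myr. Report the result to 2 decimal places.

51.42

p = 1232/2662 ≈ 0.46281.
d = −(3/4) ln(1 − 4p/3) = −0.75 ln(1 − 0.61708) = −0.75 ln(0.38292)
  = −0.75 × (-0.959929) = 0.719947 substitutions/site.
Under a molecular clock d = 2μt, so t = d/(2μ) = 0.719947 / (2 × 0.007) = 51.42 Myr.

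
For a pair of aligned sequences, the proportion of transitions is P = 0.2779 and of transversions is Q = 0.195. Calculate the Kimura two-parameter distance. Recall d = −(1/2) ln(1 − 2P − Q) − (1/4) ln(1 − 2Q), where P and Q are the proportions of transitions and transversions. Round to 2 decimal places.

Under the Kimura two-parameter model, d = −½ ln(1 − 2P − Q) − ¼ ln(1 − 2Q).
1 − 2P − Q = 0.2492, giving −½ ln(0.2492) = 0.694750.
1 − 2Q = 0.61, giving −¼ ln(0.61) = 0.123574.
d = 0.694750 + 0.123574 = 0.818324.

0.82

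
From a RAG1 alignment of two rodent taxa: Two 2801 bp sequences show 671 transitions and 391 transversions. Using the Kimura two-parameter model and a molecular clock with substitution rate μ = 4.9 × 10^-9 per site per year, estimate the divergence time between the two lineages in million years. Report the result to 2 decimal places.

57.54

P = 671/2801 ≈ 0.239557 and Q = 391/2801 ≈ 0.139593.
Under the Kimura two-parameter model, d = −½ ln(1 − 2P − Q) − ¼ ln(1 − 2Q).
1 − 2P − Q = 0.381293, giving −½ ln(0.381293) = 0.482094.
1 − 2Q = 0.720814, giving −¼ ln(0.720814) = 0.081844.
d = 0.482094 + 0.081844 = 0.563938.
Under a molecular clock d = 2μt, so t = d/(2μ) = 0.563938 / (2 × 4.9 × 10^-9) = 57.54 million years.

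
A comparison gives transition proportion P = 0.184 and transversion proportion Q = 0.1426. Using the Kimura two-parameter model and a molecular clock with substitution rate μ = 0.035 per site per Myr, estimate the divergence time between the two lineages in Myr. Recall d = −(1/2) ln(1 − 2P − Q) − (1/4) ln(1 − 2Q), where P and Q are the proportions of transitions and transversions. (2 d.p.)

Under the Kimura two-parameter model, d = −½ ln(1 − 2P − Q) − ¼ ln(1 − 2Q).
1 − 2P − Q = 0.4894, giving −½ ln(0.4894) = 0.357288.
1 − 2Q = 0.7148, giving −¼ ln(0.7148) = 0.083938.
d = 0.357288 + 0.083938 = 0.441226.
Under a molecular clock d = 2μt, so t = d/(2μ) = 0.441226 / (2 × 0.035) = 6.30 Myr.

6.30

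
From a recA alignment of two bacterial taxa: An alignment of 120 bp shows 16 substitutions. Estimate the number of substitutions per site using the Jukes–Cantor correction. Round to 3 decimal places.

0.147

p = 16/120 ≈ 0.133333.
d = −(3/4) ln(1 − 4p/3) = −0.75 ln(1 − 0.177777) = −0.75 ln(0.822223)
  = −0.75 × (-0.195744) = 0.146808 substitutions/site.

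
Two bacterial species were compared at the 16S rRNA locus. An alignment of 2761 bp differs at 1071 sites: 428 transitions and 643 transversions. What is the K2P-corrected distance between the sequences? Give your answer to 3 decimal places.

0.548

P = 428/2761 ≈ 0.155016 and Q = 643/2761 ≈ 0.232887.
Under the Kimura two-parameter model, d = −½ ln(1 − 2P − Q) − ¼ ln(1 − 2Q).
1 − 2P − Q = 0.457081, giving −½ ln(0.457081) = 0.391447.
1 − 2Q = 0.534226, giving −¼ ln(0.534226) = 0.156734.
d = 0.391447 + 0.156734 = 0.548181.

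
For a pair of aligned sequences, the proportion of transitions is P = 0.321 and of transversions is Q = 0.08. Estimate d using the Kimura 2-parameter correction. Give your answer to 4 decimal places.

0.6837

Under the Kimura two-parameter model, d = −½ ln(1 − 2P − Q) − ¼ ln(1 − 2Q).
1 − 2P − Q = 0.278, giving −½ ln(0.278) = 0.640067.
1 − 2Q = 0.84, giving −¼ ln(0.84) = 0.043588.
d = 0.640067 + 0.043588 = 0.683655.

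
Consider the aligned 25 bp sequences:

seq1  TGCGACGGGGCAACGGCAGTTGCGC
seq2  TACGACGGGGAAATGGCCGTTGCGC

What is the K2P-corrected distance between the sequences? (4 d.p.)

0.1808

Of 25 sites, 2 differences are transitions and 2 are transversions, so P = 2/25 = 0.08 and Q = 2/25 = 0.08.
Under the Kimura two-parameter model, d = −½ ln(1 − 2P − Q) − ¼ ln(1 − 2Q).
1 − 2P − Q = 0.76, giving −½ ln(0.76) = 0.137218.
1 − 2Q = 0.84, giving −¼ ln(0.84) = 0.043588.
d = 0.137218 + 0.043588 = 0.180806.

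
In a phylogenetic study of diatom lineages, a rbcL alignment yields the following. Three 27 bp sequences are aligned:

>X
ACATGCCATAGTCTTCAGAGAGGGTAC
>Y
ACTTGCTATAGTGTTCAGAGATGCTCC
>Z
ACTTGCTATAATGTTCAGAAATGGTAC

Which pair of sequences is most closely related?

Y and Z

X–Y: 6/27 differ, p = 0.222, d = 0.264.
X–Z: 6/27 differ, p = 0.222, d = 0.264.
Y–Z: 4/27 differ, p = 0.148, d = 0.165.
The smallest distance is between Y and Z.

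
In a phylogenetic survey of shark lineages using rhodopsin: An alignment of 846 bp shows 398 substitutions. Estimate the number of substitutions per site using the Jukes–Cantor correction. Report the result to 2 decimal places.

p = 398/846 ≈ 0.470449.
d = −(3/4) ln(1 − 4p/3) = −0.75 ln(1 − 0.627265) = −0.75 ln(0.372735)
  = −0.75 × (-0.986888) = 0.740166 substitutions/site.

0.74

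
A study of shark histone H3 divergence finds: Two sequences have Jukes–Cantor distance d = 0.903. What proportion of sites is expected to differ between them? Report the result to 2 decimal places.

p = (3/4)(1 − e^(−4d/3)) = 0.75 × (1 − e^(-1.204)) = 0.75 × (1 − 0.299992) = 0.525006.

0.53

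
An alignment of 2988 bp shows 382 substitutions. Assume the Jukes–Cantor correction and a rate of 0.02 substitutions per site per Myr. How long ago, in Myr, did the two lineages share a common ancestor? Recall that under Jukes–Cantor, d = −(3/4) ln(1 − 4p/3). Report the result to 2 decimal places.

p = 382/2988 ≈ 0.127845.
d = −(3/4) ln(1 − 4p/3) = −0.75 ln(1 − 0.17046) = −0.75 ln(0.82954)
  = −0.75 × (-0.186884) = 0.140163 substitutions/site.
Under a molecular clock d = 2μt, so t = d/(2μ) = 0.140163 / (2 × 0.02) = 3.50 Myr.

3.50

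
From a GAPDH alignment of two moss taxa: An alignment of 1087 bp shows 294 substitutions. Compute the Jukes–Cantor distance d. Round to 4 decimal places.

p = 294/1087 ≈ 0.270469.
d = −(3/4) ln(1 − 4p/3) = −0.75 ln(1 − 0.360625) = −0.75 ln(0.639375)
  = −0.75 × (-0.447264) = 0.335448 substitutions/site.

0.3354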